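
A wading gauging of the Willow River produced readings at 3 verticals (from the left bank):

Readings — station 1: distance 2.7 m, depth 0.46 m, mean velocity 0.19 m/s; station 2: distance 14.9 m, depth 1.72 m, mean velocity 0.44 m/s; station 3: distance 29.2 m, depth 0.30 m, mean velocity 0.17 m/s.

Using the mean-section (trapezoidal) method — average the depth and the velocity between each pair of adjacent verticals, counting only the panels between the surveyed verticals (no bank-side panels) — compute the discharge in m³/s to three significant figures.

Panel 1-2: Δb = 12.2 m, d̄ = (0.46+1.72)/2 = 1.09, v̄ = (0.19+0.44)/2 = 0.315 → q = 12.2×1.09×0.315 = 4.189 m³/s
Panel 2-3: Δb = 14.3 m, d̄ = (1.72+0.30)/2 = 1.01, v̄ = (0.44+0.17)/2 = 0.305 → q = 14.3×1.01×0.305 = 4.405 m³/s
Q = Σ q = 8.594 m³/s

8.59 m³/s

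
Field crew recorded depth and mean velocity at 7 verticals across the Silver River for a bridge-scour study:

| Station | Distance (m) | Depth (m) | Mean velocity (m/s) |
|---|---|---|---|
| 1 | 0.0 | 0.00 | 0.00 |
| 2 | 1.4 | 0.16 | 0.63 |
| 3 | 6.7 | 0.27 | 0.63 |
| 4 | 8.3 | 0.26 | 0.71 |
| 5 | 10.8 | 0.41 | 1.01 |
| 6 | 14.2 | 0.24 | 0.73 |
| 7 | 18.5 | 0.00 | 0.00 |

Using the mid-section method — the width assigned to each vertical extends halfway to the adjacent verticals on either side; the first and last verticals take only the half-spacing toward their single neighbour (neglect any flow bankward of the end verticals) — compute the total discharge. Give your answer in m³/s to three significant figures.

3.20 m³/s

w_2 = (6.7 − 0.0)/2 = 3.35 m; q_2 = 0.63 × 0.16 × 3.35 = 0.3377 m³/s
w_3 = (8.3 − 1.4)/2 = 3.45 m; q_3 = 0.63 × 0.27 × 3.45 = 0.5868 m³/s
w_4 = (10.8 − 6.7)/2 = 2.05 m; q_4 = 0.71 × 0.26 × 2.05 = 0.3784 m³/s
w_5 = (14.2 − 8.3)/2 = 2.95 m; q_5 = 1.01 × 0.41 × 2.95 = 1.222 m³/s
w_6 = (18.5 − 10.8)/2 = 3.85 m; q_6 = 0.73 × 0.24 × 3.85 = 0.6745 m³/s
Stations 1, 7 contribute zero (depth or velocity is 0).
Q = Σ qᵢ = 3.199 m³/s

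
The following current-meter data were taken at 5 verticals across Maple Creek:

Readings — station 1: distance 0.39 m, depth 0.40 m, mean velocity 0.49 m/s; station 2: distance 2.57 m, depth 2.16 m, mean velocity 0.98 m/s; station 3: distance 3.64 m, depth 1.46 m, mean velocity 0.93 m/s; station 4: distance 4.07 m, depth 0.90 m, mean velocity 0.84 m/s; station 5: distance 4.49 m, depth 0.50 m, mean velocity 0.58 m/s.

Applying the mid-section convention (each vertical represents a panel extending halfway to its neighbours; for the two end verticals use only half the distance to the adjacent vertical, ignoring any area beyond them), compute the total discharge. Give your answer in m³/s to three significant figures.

w_1 = (2.57 − 0.39)/2 = 1.09 m; q_1 = 0.49 × 0.40 × 1.09 = 0.2136 m³/s
w_2 = (3.64 − 0.39)/2 = 1.625 m; q_2 = 0.98 × 2.16 × 1.625 = 3.440 m³/s
w_3 = (4.07 − 2.57)/2 = 0.75 m; q_3 = 0.93 × 1.46 × 0.75 = 1.018 m³/s
w_4 = (4.49 − 3.64)/2 = 0.425 m; q_4 = 0.84 × 0.90 × 0.425 = 0.3213 m³/s
w_5 = (4.49 − 4.07)/2 = 0.21 m; q_5 = 0.58 × 0.50 × 0.21 = 0.06090 m³/s
Q = Σ qᵢ = 5.054 m³/s

5.05 m³/s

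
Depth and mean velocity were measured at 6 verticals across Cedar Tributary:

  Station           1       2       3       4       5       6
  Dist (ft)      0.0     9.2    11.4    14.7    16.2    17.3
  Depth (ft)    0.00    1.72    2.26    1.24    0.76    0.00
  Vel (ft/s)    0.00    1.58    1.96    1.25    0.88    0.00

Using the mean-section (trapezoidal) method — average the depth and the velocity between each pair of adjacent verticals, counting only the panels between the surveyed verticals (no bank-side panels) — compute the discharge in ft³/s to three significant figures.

25.0 ft³/s

Panel 1-2: Δb = 9.2 ft, d̄ = (0.00+1.72)/2 = 0.86, v̄ = (0.00+1.58)/2 = 0.79 → q = 9.2×0.86×0.79 = 6.250 ft³/s
Panel 2-3: Δb = 2.2 ft, d̄ = (1.72+2.26)/2 = 1.99, v̄ = (1.58+1.96)/2 = 1.77 → q = 2.2×1.99×1.77 = 7.749 ft³/s
Panel 3-4: Δb = 3.3 ft, d̄ = (2.26+1.24)/2 = 1.75, v̄ = (1.96+1.25)/2 = 1.605 → q = 3.3×1.75×1.605 = 9.269 ft³/s
Panel 4-5: Δb = 1.5 ft, d̄ = (1.24+0.76)/2 = 1, v̄ = (1.25+0.88)/2 = 1.065 → q = 1.5×1×1.065 = 1.598 ft³/s
Panel 5-6: Δb = 1.1 ft, d̄ = (0.76+0.00)/2 = 0.38, v̄ = (0.88+0.00)/2 = 0.44 → q = 1.1×0.38×0.44 = 0.1839 ft³/s
Q = Σ q = 25.05 ft³/s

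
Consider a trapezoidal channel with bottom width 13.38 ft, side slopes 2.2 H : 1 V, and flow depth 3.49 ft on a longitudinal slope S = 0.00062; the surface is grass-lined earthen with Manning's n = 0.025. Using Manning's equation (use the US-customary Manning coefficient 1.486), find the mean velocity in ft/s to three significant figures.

2.67 ft/s

A = (b + z·y)·y = (13.38 + 2.2×3.49)×3.49 = 73.49 ft²
P = b + 2y√(1+z²) = 13.38 + 2×3.49×√(1+2.2²) = 30.25 ft
R = A/P = 73.49/30.25 = 2.430 ft
Q = (1.486/n)·A·R^(2/3)·S^(1/2) = (1.486/0.025) × 73.49 × 2.430^(2/3) × 0.00062^(1/2) = 196.6 ft³/s
V = Q/A = 196.6/73.49 = 2.675 ft/s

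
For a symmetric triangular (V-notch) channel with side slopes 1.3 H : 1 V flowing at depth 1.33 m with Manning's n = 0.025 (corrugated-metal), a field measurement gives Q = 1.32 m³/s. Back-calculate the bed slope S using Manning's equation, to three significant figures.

0.000484

A = z·y² = 1.3×1.33² = 2.300 m²
P = 2y√(1+z²) = 2×1.33×√(1+1.3²) = 4.363 m
R = A/P = 2.300/4.363 = 0.5271 m
S = (Q·n / (1·A·R^(2/3)))² = (1.32×0.025 / (1×2.300×0.6525))² = 0.0004837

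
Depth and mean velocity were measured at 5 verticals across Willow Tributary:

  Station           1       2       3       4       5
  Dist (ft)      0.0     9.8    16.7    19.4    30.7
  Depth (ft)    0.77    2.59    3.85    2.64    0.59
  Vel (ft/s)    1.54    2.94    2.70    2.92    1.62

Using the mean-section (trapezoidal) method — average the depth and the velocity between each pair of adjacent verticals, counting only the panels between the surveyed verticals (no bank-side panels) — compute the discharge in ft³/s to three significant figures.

Panel 1-2: Δb = 9.8 ft, d̄ = (0.77+2.59)/2 = 1.68, v̄ = (1.54+2.94)/2 = 2.24 → q = 9.8×1.68×2.24 = 36.88 ft³/s
Panel 2-3: Δb = 6.9 ft, d̄ = (2.59+3.85)/2 = 3.22, v̄ = (2.94+2.70)/2 = 2.82 → q = 6.9×3.22×2.82 = 62.65 ft³/s
Panel 3-4: Δb = 2.7 ft, d̄ = (3.85+2.64)/2 = 3.245, v̄ = (2.70+2.92)/2 = 2.81 → q = 2.7×3.245×2.81 = 24.62 ft³/s
Panel 4-5: Δb = 11.3 ft, d̄ = (2.64+0.59)/2 = 1.615, v̄ = (2.92+1.62)/2 = 2.27 → q = 11.3×1.615×2.27 = 41.43 ft³/s
Q = Σ q = 165.6 ft³/s

166 ft³/s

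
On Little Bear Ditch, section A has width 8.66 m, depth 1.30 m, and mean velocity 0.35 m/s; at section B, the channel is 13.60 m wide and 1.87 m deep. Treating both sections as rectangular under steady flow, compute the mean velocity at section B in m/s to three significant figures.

Q = A₁V₁ = (8.66×1.30) × 0.35 = 3.940 m³/s
A₂ = 13.60 × 1.87 = 25.43 m²
V₂ = Q/A₂ = 3.940/25.43 = 0.1549 m/s

0.155 m/s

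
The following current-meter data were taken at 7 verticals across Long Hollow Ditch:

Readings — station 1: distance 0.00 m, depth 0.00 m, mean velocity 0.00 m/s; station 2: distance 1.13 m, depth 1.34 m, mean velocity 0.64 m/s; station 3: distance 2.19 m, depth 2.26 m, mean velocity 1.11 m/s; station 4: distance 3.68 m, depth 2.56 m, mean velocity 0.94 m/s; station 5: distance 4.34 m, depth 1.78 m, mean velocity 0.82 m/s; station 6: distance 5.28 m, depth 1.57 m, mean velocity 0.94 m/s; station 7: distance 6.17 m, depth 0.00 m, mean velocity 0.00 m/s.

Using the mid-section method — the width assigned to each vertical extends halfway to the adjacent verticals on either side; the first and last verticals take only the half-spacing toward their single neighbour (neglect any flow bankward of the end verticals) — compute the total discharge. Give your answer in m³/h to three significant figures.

33300 m³/h

w_2 = (2.19 − 0.00)/2 = 1.095 m; q_2 = 0.64 × 1.34 × 1.095 = 0.9391 m³/s
w_3 = (3.68 − 1.13)/2 = 1.275 m; q_3 = 1.11 × 2.26 × 1.275 = 3.198 m³/s
w_4 = (4.34 − 2.19)/2 = 1.075 m; q_4 = 0.94 × 2.56 × 1.075 = 2.587 m³/s
w_5 = (5.28 − 3.68)/2 = 0.8 m; q_5 = 0.82 × 1.78 × 0.8 = 1.168 m³/s
w_6 = (6.17 − 4.34)/2 = 0.915 m; q_6 = 0.94 × 1.57 × 0.915 = 1.350 m³/s
Stations 1, 7 contribute zero (depth or velocity is 0).
Q = Σ qᵢ = 9.242 m³/s
= 9.242 × 3600 = 33270 m³/h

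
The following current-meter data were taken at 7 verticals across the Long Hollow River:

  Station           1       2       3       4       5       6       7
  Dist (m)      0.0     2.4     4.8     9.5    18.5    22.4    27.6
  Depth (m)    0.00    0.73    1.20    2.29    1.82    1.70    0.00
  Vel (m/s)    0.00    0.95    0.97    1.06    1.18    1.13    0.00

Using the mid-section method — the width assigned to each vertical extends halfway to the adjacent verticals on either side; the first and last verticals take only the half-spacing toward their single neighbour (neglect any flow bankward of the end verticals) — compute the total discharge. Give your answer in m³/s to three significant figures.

45.0 m³/s

w_2 = (4.8 − 0.0)/2 = 2.4 m; q_2 = 0.95 × 0.73 × 2.4 = 1.664 m³/s
w_3 = (9.5 − 2.4)/2 = 3.55 m; q_3 = 0.97 × 1.20 × 3.55 = 4.132 m³/s
w_4 = (18.5 − 4.8)/2 = 6.85 m; q_4 = 1.06 × 2.29 × 6.85 = 16.63 m³/s
w_5 = (22.4 − 9.5)/2 = 6.45 m; q_5 = 1.18 × 1.82 × 6.45 = 13.85 m³/s
w_6 = (27.6 − 18.5)/2 = 4.55 m; q_6 = 1.13 × 1.70 × 4.55 = 8.741 m³/s
Stations 1, 7 contribute zero (depth or velocity is 0).
Q = Σ qᵢ = 45.02 m³/s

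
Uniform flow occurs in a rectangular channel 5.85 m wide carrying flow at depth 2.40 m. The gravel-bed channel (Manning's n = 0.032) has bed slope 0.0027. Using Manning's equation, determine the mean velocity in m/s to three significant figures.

1.95 m/s

A = b·y = 5.85 × 2.40 = 14.04 m²
P = b + 2y = 5.85 + 2×2.40 = 10.65 m
R = A/P = 14.04/10.65 = 1.318 m
Q = (1/n)·A·R^(2/3)·S^(1/2) = (1/0.032) × 14.04 × 1.318^(2/3) × 0.0027^(1/2) = 27.41 m³/s
V = Q/A = 27.41/14.04 = 1.952 m/s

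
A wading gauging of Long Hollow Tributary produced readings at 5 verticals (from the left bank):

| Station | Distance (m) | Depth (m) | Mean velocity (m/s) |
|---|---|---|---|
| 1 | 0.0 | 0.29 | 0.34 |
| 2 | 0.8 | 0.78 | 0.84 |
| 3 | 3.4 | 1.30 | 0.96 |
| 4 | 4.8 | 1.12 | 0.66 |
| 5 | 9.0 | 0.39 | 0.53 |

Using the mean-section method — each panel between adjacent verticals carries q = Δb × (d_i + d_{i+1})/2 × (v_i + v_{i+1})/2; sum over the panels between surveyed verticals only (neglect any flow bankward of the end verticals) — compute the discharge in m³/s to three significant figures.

Panel 1-2: Δb = 0.8 m, d̄ = (0.29+0.78)/2 = 0.535, v̄ = (0.34+0.84)/2 = 0.59 → q = 0.8×0.535×0.59 = 0.2525 m³/s
Panel 2-3: Δb = 2.6 m, d̄ = (0.78+1.30)/2 = 1.04, v̄ = (0.84+0.96)/2 = 0.9 → q = 2.6×1.04×0.9 = 2.434 m³/s
Panel 3-4: Δb = 1.4 m, d̄ = (1.30+1.12)/2 = 1.21, v̄ = (0.96+0.66)/2 = 0.81 → q = 1.4×1.21×0.81 = 1.372 m³/s
Panel 4-5: Δb = 4.2 m, d̄ = (1.12+0.39)/2 = 0.755, v̄ = (0.66+0.53)/2 = 0.595 → q = 4.2×0.755×0.595 = 1.887 m³/s
Q = Σ q = 5.945 m³/s

5.95 m³/s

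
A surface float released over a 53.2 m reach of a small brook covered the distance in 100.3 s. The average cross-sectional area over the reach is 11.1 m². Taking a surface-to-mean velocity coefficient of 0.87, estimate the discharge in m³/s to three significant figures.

v_surface = L / t̄ = 53.2 / 100.3 = 0.5304 m/s
v_mean = 0.87 × 0.5304 = 0.4615 m/s
Q = A × v_mean = 11.1 × 0.4615 = 5.122 m³/s

5.12 m³/s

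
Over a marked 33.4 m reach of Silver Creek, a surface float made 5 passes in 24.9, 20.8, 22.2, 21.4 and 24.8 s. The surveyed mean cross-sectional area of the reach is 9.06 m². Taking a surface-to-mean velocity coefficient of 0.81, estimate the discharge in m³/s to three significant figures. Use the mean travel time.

t̄ = (24.9 + 20.8 + 22.2 + 21.4 + 24.8) / 5 = 22.82 s
v_surface = L / t̄ = 33.4 / 22.82 = 1.464 m/s
v_mean = 0.81 × 1.464 = 1.186 m/s
Q = A × v_mean = 9.06 × 1.186 = 10.74 m³/s

10.7 m³/s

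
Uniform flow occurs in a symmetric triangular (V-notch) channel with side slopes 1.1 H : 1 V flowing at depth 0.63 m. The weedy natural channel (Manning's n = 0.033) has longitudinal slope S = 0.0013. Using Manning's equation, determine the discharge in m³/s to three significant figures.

A = z·y² = 1.1×0.63² = 0.4366 m²
P = 2y√(1+z²) = 2×0.63×√(1+1.1²) = 1.873 m
R = A/P = 0.4366/1.873 = 0.2331 m
Q = (1/n)·A·R^(2/3)·S^(1/2) = (1/0.033) × 0.4366 × 0.2331^(2/3) × 0.0013^(1/2) = 0.1807 m³/s

0.181 m³/s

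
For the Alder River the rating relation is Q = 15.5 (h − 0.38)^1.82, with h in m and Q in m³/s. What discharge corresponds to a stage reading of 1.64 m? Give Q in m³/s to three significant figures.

23.6 m³/s

Q = 15.5 × (1.64 − 0.38)^1.82 = 15.5 × 1.26^1.82 = 23.61 m³/s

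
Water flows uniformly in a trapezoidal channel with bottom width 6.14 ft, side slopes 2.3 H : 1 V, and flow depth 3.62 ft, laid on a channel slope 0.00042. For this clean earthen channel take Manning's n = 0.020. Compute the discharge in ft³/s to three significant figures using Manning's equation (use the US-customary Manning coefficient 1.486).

A = (b + z·y)·y = (6.14 + 2.3×3.62)×3.62 = 52.37 ft²
P = b + 2y√(1+z²) = 6.14 + 2×3.62×√(1+2.3²) = 24.30 ft
R = A/P = 52.37/24.30 = 2.155 ft
Q = (1.486/n)·A·R^(2/3)·S^(1/2) = (1.486/0.020) × 52.37 × 2.155^(2/3) × 0.00042^(1/2) = 133.0 ft³/s

133 ft³/s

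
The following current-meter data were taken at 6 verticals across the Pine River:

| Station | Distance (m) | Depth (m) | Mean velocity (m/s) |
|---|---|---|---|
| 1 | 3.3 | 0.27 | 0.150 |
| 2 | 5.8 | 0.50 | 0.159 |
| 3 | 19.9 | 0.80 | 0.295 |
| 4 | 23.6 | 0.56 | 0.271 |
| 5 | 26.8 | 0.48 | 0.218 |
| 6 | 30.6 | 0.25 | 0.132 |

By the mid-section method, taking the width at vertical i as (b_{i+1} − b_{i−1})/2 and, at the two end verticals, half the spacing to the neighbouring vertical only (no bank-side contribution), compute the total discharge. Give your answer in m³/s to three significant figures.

w_1 = (5.8 − 3.3)/2 = 1.25 m; q_1 = 0.150 × 0.27 × 1.25 = 0.05063 m³/s
w_2 = (19.9 − 3.3)/2 = 8.3 m; q_2 = 0.159 × 0.50 × 8.3 = 0.6599 m³/s
w_3 = (23.6 − 5.8)/2 = 8.9 m; q_3 = 0.295 × 0.80 × 8.9 = 2.100 m³/s
w_4 = (26.8 − 19.9)/2 = 3.45 m; q_4 = 0.271 × 0.56 × 3.45 = 0.5236 m³/s
w_5 = (30.6 − 23.6)/2 = 3.5 m; q_5 = 0.218 × 0.48 × 3.5 = 0.3662 m³/s
w_6 = (30.6 − 26.8)/2 = 1.9 m; q_6 = 0.132 × 0.25 × 1.9 = 0.06270 m³/s
Q = Σ qᵢ = 3.763 m³/s

3.76 m³/s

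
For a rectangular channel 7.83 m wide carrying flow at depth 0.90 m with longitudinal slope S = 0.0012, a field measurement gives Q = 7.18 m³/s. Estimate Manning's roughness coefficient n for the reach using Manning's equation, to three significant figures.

A = b·y = 7.83 × 0.90 = 7.047 m²
P = b + 2y = 7.83 + 2×0.90 = 9.630 m
R = A/P = 7.047/9.630 = 0.7318 m
n = (1/Q)·A·R^(2/3)·S^(1/2) = (1/7.18) × 7.047 × 0.8121 × 0.03464 = 0.02761

0.0276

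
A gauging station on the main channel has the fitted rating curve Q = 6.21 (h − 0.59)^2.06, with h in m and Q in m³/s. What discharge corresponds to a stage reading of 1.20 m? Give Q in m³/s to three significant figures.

Q = 6.21 × (1.20 − 0.59)^2.06 = 6.21 × 0.61^2.06 = 2.243 m³/s

2.24 m³/s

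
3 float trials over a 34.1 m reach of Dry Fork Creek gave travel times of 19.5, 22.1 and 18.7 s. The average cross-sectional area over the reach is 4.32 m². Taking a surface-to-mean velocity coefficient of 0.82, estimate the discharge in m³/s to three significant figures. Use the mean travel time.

t̄ = (19.5 + 22.1 + 18.7) / 3 = 20.1 s
v_surface = L / t̄ = 34.1 / 20.1 = 1.697 m/s
v_mean = 0.82 × 1.697 = 1.391 m/s
Q = A × v_mean = 4.32 × 1.391 = 6.010 m³/s

6.01 m³/s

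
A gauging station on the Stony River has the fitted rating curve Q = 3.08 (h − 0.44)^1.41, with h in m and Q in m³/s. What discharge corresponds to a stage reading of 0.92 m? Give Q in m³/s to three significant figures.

1.09 m³/s

Q = 3.08 × (0.92 − 0.44)^1.41 = 3.08 × 0.48^1.41 = 1.094 m³/s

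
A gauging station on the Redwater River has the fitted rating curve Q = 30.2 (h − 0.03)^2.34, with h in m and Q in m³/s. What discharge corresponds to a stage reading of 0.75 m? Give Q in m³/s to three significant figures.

Q = 30.2 × (0.75 − 0.03)^2.34 = 30.2 × 0.72^2.34 = 14.00 m³/s

14.0 m³/s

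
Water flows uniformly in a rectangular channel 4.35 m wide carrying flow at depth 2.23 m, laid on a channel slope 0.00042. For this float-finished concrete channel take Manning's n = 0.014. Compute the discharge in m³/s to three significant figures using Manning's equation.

15.1 m³/s

A = b·y = 4.35 × 2.23 = 9.701 m²
P = b + 2y = 4.35 + 2×2.23 = 8.810 m
R = A/P = 9.701/8.810 = 1.101 m
Q = (1/n)·A·R^(2/3)·S^(1/2) = (1/0.014) × 9.701 × 1.101^(2/3) × 0.00042^(1/2) = 15.14 m³/s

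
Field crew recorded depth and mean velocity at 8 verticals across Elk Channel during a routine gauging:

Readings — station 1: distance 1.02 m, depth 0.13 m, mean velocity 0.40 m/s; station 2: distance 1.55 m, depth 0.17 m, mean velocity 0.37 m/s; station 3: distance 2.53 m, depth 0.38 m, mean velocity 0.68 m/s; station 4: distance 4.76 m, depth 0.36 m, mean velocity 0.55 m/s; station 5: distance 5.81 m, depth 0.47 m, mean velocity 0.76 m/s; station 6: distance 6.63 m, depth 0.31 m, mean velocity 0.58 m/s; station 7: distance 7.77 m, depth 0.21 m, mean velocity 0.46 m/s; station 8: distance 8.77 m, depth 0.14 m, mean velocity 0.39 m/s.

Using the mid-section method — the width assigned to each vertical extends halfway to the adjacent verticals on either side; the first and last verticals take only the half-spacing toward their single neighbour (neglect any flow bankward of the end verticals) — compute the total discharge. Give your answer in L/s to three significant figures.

w_1 = (1.55 − 1.02)/2 = 0.265 m; q_1 = 0.40 × 0.13 × 0.265 = 0.01378 m³/s
w_2 = (2.53 − 1.02)/2 = 0.755 m; q_2 = 0.37 × 0.17 × 0.755 = 0.04749 m³/s
w_3 = (4.76 − 1.55)/2 = 1.605 m; q_3 = 0.68 × 0.38 × 1.605 = 0.4147 m³/s
w_4 = (5.81 − 2.53)/2 = 1.64 m; q_4 = 0.55 × 0.36 × 1.64 = 0.3247 m³/s
w_5 = (6.63 − 4.76)/2 = 0.935 m; q_5 = 0.76 × 0.47 × 0.935 = 0.3340 m³/s
w_6 = (7.77 − 5.81)/2 = 0.98 m; q_6 = 0.58 × 0.31 × 0.98 = 0.1762 m³/s
w_7 = (8.77 − 6.63)/2 = 1.07 m; q_7 = 0.46 × 0.21 × 1.07 = 0.1034 m³/s
w_8 = (8.77 − 7.77)/2 = 0.5 m; q_8 = 0.39 × 0.14 × 0.5 = 0.02730 m³/s
Q = Σ qᵢ = 1.442 m³/s
= 1.442 × 1000 = 1442 L/s

1440 L/s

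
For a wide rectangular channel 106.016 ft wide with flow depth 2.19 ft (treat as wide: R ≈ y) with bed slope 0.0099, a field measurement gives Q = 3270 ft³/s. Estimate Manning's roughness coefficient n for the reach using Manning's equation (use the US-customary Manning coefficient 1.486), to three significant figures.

0.0177

A = b·y = 106.016 × 2.19 = 232.2 ft²
Wide channel: R ≈ y = 2.19 ft
n = (1.486/Q)·A·R^(2/3)·S^(1/2) = (1.486/3270) × 232.2 × 1.686 × 0.09950 = 0.01770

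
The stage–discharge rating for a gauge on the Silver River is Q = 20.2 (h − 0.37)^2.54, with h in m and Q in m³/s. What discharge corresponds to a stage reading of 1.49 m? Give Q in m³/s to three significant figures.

26.9 m³/s

Q = 20.2 × (1.49 − 0.37)^2.54 = 20.2 × 1.12^2.54 = 26.94 m³/s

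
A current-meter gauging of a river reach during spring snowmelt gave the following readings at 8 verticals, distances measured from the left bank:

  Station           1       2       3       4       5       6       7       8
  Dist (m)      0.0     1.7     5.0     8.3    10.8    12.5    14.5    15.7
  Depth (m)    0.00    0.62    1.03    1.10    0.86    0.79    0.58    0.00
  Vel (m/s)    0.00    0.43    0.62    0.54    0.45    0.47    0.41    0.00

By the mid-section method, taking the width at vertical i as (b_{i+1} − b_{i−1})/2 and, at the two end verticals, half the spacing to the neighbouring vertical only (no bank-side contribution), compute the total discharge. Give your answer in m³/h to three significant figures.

23000 m³/h

w_2 = (5.0 − 0.0)/2 = 2.5 m; q_2 = 0.43 × 0.62 × 2.5 = 0.6665 m³/s
w_3 = (8.3 − 1.7)/2 = 3.3 m; q_3 = 0.62 × 1.03 × 3.3 = 2.107 m³/s
w_4 = (10.8 − 5.0)/2 = 2.9 m; q_4 = 0.54 × 1.10 × 2.9 = 1.723 m³/s
w_5 = (12.5 − 8.3)/2 = 2.1 m; q_5 = 0.45 × 0.86 × 2.1 = 0.8127 m³/s
w_6 = (14.5 − 10.8)/2 = 1.85 m; q_6 = 0.47 × 0.79 × 1.85 = 0.6869 m³/s
w_7 = (15.7 − 12.5)/2 = 1.6 m; q_7 = 0.41 × 0.58 × 1.6 = 0.3805 m³/s
Stations 1, 8 contribute zero (depth or velocity is 0).
Q = Σ qᵢ = 6.377 m³/s
= 6.377 × 3600 = 22960 m³/h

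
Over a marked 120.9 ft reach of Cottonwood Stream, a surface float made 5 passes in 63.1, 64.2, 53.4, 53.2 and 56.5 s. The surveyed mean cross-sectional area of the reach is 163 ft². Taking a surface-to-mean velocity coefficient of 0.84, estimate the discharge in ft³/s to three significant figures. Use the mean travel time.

285 ft³/s

t̄ = (63.1 + 64.2 + 53.4 + 53.2 + 56.5) / 5 = 58.08 s
v_surface = L / t̄ = 120.9 / 58.08 = 2.082 ft/s
v_mean = 0.84 × 2.082 = 1.749 ft/s
Q = A × v_mean = 163 × 1.749 = 285.0 ft³/s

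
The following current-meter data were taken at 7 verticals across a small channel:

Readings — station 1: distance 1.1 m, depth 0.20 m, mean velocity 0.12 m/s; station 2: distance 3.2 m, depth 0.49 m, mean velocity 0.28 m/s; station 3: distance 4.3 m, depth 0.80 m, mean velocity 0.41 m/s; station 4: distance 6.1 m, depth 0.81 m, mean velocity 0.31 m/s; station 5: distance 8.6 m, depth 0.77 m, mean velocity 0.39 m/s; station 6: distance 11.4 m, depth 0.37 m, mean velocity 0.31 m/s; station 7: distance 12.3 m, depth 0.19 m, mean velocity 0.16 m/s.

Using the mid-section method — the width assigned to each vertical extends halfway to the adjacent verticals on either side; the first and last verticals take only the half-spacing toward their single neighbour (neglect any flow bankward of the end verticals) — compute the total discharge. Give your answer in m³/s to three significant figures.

w_1 = (3.2 − 1.1)/2 = 1.05 m; q_1 = 0.12 × 0.20 × 1.05 = 0.02520 m³/s
w_2 = (4.3 − 1.1)/2 = 1.6 m; q_2 = 0.28 × 0.49 × 1.6 = 0.2195 m³/s
w_3 = (6.1 − 3.2)/2 = 1.45 m; q_3 = 0.41 × 0.80 × 1.45 = 0.4756 m³/s
w_4 = (8.6 − 4.3)/2 = 2.15 m; q_4 = 0.31 × 0.81 × 2.15 = 0.5399 m³/s
w_5 = (11.4 − 6.1)/2 = 2.65 m; q_5 = 0.39 × 0.77 × 2.65 = 0.7958 m³/s
w_6 = (12.3 − 8.6)/2 = 1.85 m; q_6 = 0.31 × 0.37 × 1.85 = 0.2122 m³/s
w_7 = (12.3 − 11.4)/2 = 0.45 m; q_7 = 0.16 × 0.19 × 0.45 = 0.01368 m³/s
Q = Σ qᵢ = 2.282 m³/s

2.28 m³/s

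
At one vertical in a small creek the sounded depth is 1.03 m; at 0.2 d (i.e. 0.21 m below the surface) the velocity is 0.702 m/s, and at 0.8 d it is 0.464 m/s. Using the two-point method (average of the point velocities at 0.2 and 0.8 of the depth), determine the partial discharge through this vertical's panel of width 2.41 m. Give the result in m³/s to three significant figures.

v̄ = (0.702 + 0.464) / 2 = 0.5830 m/s
q = v̄ × d × w = 0.5830 × 1.03 × 2.41 = 1.447 m³/s

1.45 m³/s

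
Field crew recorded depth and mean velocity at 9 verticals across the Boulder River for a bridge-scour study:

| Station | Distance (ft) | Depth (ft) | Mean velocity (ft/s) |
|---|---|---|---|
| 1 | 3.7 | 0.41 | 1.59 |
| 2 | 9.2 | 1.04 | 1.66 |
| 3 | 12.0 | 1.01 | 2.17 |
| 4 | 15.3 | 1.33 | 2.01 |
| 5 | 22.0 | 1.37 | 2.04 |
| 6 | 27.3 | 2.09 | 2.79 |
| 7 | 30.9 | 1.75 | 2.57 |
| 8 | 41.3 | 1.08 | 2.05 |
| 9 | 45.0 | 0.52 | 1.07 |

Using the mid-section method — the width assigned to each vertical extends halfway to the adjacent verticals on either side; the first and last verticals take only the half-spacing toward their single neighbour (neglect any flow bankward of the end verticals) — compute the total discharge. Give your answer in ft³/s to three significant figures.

w_1 = (9.2 − 3.7)/2 = 2.75 ft; q_1 = 1.59 × 0.41 × 2.75 = 1.793 ft³/s
w_2 = (12.0 − 3.7)/2 = 4.15 ft; q_2 = 1.66 × 1.04 × 4.15 = 7.165 ft³/s
w_3 = (15.3 − 9.2)/2 = 3.05 ft; q_3 = 2.17 × 1.01 × 3.05 = 6.685 ft³/s
w_4 = (22.0 − 12.0)/2 = 5 ft; q_4 = 2.01 × 1.33 × 5 = 13.37 ft³/s
w_5 = (27.3 − 15.3)/2 = 6 ft; q_5 = 2.04 × 1.37 × 6 = 16.77 ft³/s
w_6 = (30.9 − 22.0)/2 = 4.45 ft; q_6 = 2.79 × 2.09 × 4.45 = 25.95 ft³/s
w_7 = (41.3 − 27.3)/2 = 7 ft; q_7 = 2.57 × 1.75 × 7 = 31.48 ft³/s
w_8 = (45.0 − 30.9)/2 = 7.05 ft; q_8 = 2.05 × 1.08 × 7.05 = 15.61 ft³/s
w_9 = (45.0 − 41.3)/2 = 1.85 ft; q_9 = 1.07 × 0.52 × 1.85 = 1.029 ft³/s
Q = Σ qᵢ = 119.8 ft³/s

120 ft³/s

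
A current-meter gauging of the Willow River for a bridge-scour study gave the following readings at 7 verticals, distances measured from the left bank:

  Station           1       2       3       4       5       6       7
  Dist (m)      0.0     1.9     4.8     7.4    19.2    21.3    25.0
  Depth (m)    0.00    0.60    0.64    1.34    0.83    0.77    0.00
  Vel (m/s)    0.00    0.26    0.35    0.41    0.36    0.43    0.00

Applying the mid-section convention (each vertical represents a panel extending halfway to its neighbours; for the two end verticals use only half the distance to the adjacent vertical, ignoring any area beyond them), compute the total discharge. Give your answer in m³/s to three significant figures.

w_2 = (4.8 − 0.0)/2 = 2.4 m; q_2 = 0.26 × 0.60 × 2.4 = 0.3744 m³/s
w_3 = (7.4 − 1.9)/2 = 2.75 m; q_3 = 0.35 × 0.64 × 2.75 = 0.6160 m³/s
w_4 = (19.2 − 4.8)/2 = 7.2 m; q_4 = 0.41 × 1.34 × 7.2 = 3.956 m³/s
w_5 = (21.3 − 7.4)/2 = 6.95 m; q_5 = 0.36 × 0.83 × 6.95 = 2.077 m³/s
w_6 = (25.0 − 19.2)/2 = 2.9 m; q_6 = 0.43 × 0.77 × 2.9 = 0.9602 m³/s
Stations 1, 7 contribute zero (depth or velocity is 0).
Q = Σ qᵢ = 7.983 m³/s

7.98 m³/s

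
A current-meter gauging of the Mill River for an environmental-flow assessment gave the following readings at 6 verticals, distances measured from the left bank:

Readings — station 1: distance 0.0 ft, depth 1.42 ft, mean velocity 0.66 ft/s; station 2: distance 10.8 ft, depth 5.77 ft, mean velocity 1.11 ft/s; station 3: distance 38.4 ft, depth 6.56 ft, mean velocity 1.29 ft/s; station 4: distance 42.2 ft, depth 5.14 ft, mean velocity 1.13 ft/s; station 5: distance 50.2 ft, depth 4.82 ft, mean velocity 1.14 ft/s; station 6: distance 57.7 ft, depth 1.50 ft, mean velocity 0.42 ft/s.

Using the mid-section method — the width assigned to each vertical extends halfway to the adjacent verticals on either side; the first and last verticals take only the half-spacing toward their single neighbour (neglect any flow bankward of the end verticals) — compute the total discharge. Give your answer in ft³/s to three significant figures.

w_1 = (10.8 − 0.0)/2 = 5.4 ft; q_1 = 0.66 × 1.42 × 5.4 = 5.061 ft³/s
w_2 = (38.4 − 0.0)/2 = 19.2 ft; q_2 = 1.11 × 5.77 × 19.2 = 123.0 ft³/s
w_3 = (42.2 − 10.8)/2 = 15.7 ft; q_3 = 1.29 × 6.56 × 15.7 = 132.9 ft³/s
w_4 = (50.2 − 38.4)/2 = 5.9 ft; q_4 = 1.13 × 5.14 × 5.9 = 34.27 ft³/s
w_5 = (57.7 − 42.2)/2 = 7.75 ft; q_5 = 1.14 × 4.82 × 7.75 = 42.58 ft³/s
w_6 = (57.7 − 50.2)/2 = 3.75 ft; q_6 = 0.42 × 1.50 × 3.75 = 2.363 ft³/s
Q = Σ qᵢ = 340.1 ft³/s

340 ft³/s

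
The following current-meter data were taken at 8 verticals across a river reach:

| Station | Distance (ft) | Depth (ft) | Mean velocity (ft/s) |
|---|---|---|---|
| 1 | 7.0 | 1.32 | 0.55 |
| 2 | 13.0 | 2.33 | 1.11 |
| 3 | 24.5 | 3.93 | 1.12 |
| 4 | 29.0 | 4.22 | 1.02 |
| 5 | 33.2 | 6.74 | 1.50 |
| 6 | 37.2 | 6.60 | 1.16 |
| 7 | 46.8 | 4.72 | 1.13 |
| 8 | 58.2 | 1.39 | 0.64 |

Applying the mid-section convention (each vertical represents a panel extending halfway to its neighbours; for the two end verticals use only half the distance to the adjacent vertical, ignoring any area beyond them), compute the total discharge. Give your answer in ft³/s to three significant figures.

233 ft³/s

w_1 = (13.0 − 7.0)/2 = 3 ft; q_1 = 0.55 × 1.32 × 3 = 2.178 ft³/s
w_2 = (24.5 − 7.0)/2 = 8.75 ft; q_2 = 1.11 × 2.33 × 8.75 = 22.63 ft³/s
w_3 = (29.0 − 13.0)/2 = 8 ft; q_3 = 1.12 × 3.93 × 8 = 35.21 ft³/s
w_4 = (33.2 − 24.5)/2 = 4.35 ft; q_4 = 1.02 × 4.22 × 4.35 = 18.72 ft³/s
w_5 = (37.2 − 29.0)/2 = 4.1 ft; q_5 = 1.50 × 6.74 × 4.1 = 41.45 ft³/s
w_6 = (46.8 − 33.2)/2 = 6.8 ft; q_6 = 1.16 × 6.60 × 6.8 = 52.06 ft³/s
w_7 = (58.2 − 37.2)/2 = 10.5 ft; q_7 = 1.13 × 4.72 × 10.5 = 56.00 ft³/s
w_8 = (58.2 − 46.8)/2 = 5.7 ft; q_8 = 0.64 × 1.39 × 5.7 = 5.071 ft³/s
Q = Σ qᵢ = 233.3 ft³/s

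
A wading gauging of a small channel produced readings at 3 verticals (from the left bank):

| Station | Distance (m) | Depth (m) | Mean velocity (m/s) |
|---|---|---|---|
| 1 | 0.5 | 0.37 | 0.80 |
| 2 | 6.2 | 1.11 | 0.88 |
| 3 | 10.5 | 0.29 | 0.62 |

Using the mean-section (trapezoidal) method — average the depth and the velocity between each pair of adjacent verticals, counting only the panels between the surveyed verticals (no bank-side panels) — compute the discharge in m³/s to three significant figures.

Panel 1-2: Δb = 5.7 m, d̄ = (0.37+1.11)/2 = 0.74, v̄ = (0.80+0.88)/2 = 0.84 → q = 5.7×0.74×0.84 = 3.543 m³/s
Panel 2-3: Δb = 4.3 m, d̄ = (1.11+0.29)/2 = 0.7, v̄ = (0.88+0.62)/2 = 0.75 → q = 4.3×0.7×0.75 = 2.258 m³/s
Q = Σ q = 5.801 m³/s

5.80 m³/s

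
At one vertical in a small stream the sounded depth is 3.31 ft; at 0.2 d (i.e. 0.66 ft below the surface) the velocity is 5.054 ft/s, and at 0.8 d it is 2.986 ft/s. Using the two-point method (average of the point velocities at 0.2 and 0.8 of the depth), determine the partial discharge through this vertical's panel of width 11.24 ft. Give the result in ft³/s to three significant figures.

150 ft³/s

v̄ = (5.054 + 2.986) / 2 = 4.020 ft/s
q = v̄ × d × w = 4.020 × 3.31 × 11.24 = 149.6 ft³/s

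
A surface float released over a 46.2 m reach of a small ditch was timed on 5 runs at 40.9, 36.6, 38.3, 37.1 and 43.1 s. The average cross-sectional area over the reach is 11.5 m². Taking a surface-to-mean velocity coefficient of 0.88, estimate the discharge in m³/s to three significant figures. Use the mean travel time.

11.9 m³/s

t̄ = (40.9 + 36.6 + 38.3 + 37.1 + 43.1) / 5 = 39.2 s
v_surface = L / t̄ = 46.2 / 39.2 = 1.179 m/s
v_mean = 0.88 × 1.179 = 1.037 m/s
Q = A × v_mean = 11.5 × 1.037 = 11.93 m³/s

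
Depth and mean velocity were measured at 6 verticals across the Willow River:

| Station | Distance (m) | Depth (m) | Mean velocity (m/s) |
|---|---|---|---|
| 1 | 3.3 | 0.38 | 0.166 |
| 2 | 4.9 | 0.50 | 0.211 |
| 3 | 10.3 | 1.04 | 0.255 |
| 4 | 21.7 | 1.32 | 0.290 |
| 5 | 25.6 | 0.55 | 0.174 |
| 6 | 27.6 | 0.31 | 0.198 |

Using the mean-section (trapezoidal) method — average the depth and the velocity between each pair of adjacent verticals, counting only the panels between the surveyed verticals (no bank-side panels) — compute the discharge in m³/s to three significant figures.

Panel 1-2: Δb = 1.6 m, d̄ = (0.38+0.50)/2 = 0.44, v̄ = (0.166+0.211)/2 = 0.1885 → q = 1.6×0.44×0.1885 = 0.1327 m³/s
Panel 2-3: Δb = 5.4 m, d̄ = (0.50+1.04)/2 = 0.77, v̄ = (0.211+0.255)/2 = 0.233 → q = 5.4×0.77×0.233 = 0.9688 m³/s
Panel 3-4: Δb = 11.4 m, d̄ = (1.04+1.32)/2 = 1.18, v̄ = (0.255+0.290)/2 = 0.2725 → q = 11.4×1.18×0.2725 = 3.666 m³/s
Panel 4-5: Δb = 3.9 m, d̄ = (1.32+0.55)/2 = 0.935, v̄ = (0.290+0.174)/2 = 0.232 → q = 3.9×0.935×0.232 = 0.8460 m³/s
Panel 5-6: Δb = 2 m, d̄ = (0.55+0.31)/2 = 0.43, v̄ = (0.174+0.198)/2 = 0.186 → q = 2×0.43×0.186 = 0.1600 m³/s
Q = Σ q = 5.773 m³/s

5.77 m³/s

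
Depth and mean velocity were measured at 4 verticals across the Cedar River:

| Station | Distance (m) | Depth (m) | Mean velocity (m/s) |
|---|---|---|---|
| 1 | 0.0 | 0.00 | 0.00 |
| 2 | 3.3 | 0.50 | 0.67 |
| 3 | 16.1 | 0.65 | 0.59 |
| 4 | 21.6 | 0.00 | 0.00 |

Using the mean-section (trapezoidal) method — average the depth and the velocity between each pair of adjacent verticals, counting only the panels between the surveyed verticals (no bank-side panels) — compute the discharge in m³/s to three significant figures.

Panel 1-2: Δb = 3.3 m, d̄ = (0.00+0.50)/2 = 0.25, v̄ = (0.00+0.67)/2 = 0.335 → q = 3.3×0.25×0.335 = 0.2764 m³/s
Panel 2-3: Δb = 12.8 m, d̄ = (0.50+0.65)/2 = 0.575, v̄ = (0.67+0.59)/2 = 0.63 → q = 12.8×0.575×0.63 = 4.637 m³/s
Panel 3-4: Δb = 5.5 m, d̄ = (0.65+0.00)/2 = 0.325, v̄ = (0.59+0.00)/2 = 0.295 → q = 5.5×0.325×0.295 = 0.5273 m³/s
Q = Σ q = 5.440 m³/s

5.44 m³/s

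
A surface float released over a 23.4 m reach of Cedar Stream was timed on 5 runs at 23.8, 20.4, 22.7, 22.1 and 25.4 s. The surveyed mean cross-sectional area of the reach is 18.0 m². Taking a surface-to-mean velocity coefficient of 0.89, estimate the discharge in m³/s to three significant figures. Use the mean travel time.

t̄ = (23.8 + 20.4 + 22.7 + 22.1 + 25.4) / 5 = 22.88 s
v_surface = L / t̄ = 23.4 / 22.88 = 1.023 m/s
v_mean = 0.89 × 1.023 = 0.9102 m/s
Q = A × v_mean = 18.0 × 0.9102 = 16.38 m³/s

16.4 m³/s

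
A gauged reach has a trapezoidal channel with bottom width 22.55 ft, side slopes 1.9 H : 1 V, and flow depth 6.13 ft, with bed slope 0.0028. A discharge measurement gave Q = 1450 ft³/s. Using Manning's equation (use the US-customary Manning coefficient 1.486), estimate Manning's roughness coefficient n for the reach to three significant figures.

0.0300

A = (b + z·y)·y = (22.55 + 1.9×6.13)×6.13 = 209.6 ft²
P = b + 2y√(1+z²) = 22.55 + 2×6.13×√(1+1.9²) = 48.87 ft
R = A/P = 209.6/48.87 = 4.289 ft
n = (1.486/Q)·A·R^(2/3)·S^(1/2) = (1.486/1450) × 209.6 × 2.640 × 0.05292 = 0.03001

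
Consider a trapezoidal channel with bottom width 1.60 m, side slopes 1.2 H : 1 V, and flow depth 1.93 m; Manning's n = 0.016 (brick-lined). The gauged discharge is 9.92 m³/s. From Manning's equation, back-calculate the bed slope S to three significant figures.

A = (b + z·y)·y = (1.60 + 1.2×1.93)×1.93 = 7.558 m²
P = b + 2y√(1+z²) = 1.60 + 2×1.93×√(1+1.2²) = 7.630 m
R = A/P = 7.558/7.630 = 0.9906 m
S = (Q·n / (1·A·R^(2/3)))² = (9.92×0.016 / (1×7.558×0.9937))² = 0.0004466

0.000447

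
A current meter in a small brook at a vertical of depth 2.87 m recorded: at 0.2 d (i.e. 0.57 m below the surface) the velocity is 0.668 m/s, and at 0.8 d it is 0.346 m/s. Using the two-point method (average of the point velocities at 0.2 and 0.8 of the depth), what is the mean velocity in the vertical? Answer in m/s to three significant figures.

0.507 m/s

v̄ = (0.668 + 0.346) / 2 = 0.5070 m/s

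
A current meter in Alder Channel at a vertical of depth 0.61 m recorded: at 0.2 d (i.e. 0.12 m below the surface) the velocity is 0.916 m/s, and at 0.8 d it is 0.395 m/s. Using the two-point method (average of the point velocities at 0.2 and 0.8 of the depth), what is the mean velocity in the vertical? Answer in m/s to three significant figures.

v̄ = (0.916 + 0.395) / 2 = 0.6555 m/s

0.656 m/s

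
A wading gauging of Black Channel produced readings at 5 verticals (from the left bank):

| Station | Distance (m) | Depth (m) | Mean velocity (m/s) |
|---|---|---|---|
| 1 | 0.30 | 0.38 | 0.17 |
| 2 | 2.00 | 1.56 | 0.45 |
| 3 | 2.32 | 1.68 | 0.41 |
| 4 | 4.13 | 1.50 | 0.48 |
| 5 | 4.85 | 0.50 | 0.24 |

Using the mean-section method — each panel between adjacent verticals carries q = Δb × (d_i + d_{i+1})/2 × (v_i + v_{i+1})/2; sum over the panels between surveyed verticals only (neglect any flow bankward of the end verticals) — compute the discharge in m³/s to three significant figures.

2.27 m³/s

Panel 1-2: Δb = 1.7 m, d̄ = (0.38+1.56)/2 = 0.97, v̄ = (0.17+0.45)/2 = 0.31 → q = 1.7×0.97×0.31 = 0.5112 m³/s
Panel 2-3: Δb = 0.32 m, d̄ = (1.56+1.68)/2 = 1.62, v̄ = (0.45+0.41)/2 = 0.43 → q = 0.32×1.62×0.43 = 0.2229 m³/s
Panel 3-4: Δb = 1.81 m, d̄ = (1.68+1.50)/2 = 1.59, v̄ = (0.41+0.48)/2 = 0.445 → q = 1.81×1.59×0.445 = 1.281 m³/s
Panel 4-5: Δb = 0.72 m, d̄ = (1.50+0.50)/2 = 1, v̄ = (0.48+0.24)/2 = 0.36 → q = 0.72×1×0.36 = 0.2592 m³/s
Q = Σ q = 2.274 m³/s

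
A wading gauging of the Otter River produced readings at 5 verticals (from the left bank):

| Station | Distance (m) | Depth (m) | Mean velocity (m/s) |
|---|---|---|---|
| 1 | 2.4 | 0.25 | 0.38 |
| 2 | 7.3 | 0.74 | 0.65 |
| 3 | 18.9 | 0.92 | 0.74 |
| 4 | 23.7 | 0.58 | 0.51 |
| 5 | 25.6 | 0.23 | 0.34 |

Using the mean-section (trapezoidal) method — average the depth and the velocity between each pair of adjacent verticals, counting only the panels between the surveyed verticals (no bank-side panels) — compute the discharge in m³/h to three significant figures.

37900 m³/h

Panel 1-2: Δb = 4.9 m, d̄ = (0.25+0.74)/2 = 0.495, v̄ = (0.38+0.65)/2 = 0.515 → q = 4.9×0.495×0.515 = 1.249 m³/s
Panel 2-3: Δb = 11.6 m, d̄ = (0.74+0.92)/2 = 0.83, v̄ = (0.65+0.74)/2 = 0.695 → q = 11.6×0.83×0.695 = 6.691 m³/s
Panel 3-4: Δb = 4.8 m, d̄ = (0.92+0.58)/2 = 0.75, v̄ = (0.74+0.51)/2 = 0.625 → q = 4.8×0.75×0.625 = 2.250 m³/s
Panel 4-5: Δb = 1.9 m, d̄ = (0.58+0.23)/2 = 0.405, v̄ = (0.51+0.34)/2 = 0.425 → q = 1.9×0.405×0.425 = 0.3270 m³/s
Q = Σ q = 10.52 m³/s
= 10.52 × 3600 = 37860 m³/h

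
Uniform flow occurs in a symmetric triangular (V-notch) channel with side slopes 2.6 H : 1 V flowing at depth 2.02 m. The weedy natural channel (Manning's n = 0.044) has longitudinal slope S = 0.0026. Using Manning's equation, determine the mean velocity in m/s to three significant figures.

1.11 m/s

A = z·y² = 2.6×2.02² = 10.61 m²
P = 2y√(1+z²) = 2×2.02×√(1+2.6²) = 11.25 m
R = A/P = 10.61/11.25 = 0.9427 m
Q = (1/n)·A·R^(2/3)·S^(1/2) = (1/0.044) × 10.61 × 0.9427^(2/3) × 0.0026^(1/2) = 11.82 m³/s
V = Q/A = 11.82/10.61 = 1.114 m/s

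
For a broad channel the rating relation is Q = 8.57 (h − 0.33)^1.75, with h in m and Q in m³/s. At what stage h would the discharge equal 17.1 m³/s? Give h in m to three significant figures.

1.81 m

h − h₀ = (Q/C)^(1/b) = (17.1/8.57)^(1/1.75) = 1.484 m
h = 0.33 + 1.484 = 1.814 m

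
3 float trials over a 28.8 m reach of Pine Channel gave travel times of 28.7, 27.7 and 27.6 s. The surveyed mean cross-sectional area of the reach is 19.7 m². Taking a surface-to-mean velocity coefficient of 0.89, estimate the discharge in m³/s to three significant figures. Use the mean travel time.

18.0 m³/s

t̄ = (28.7 + 27.7 + 27.6) / 3 = 28 s
v_surface = L / t̄ = 28.8 / 28 = 1.029 m/s
v_mean = 0.89 × 1.029 = 0.9154 m/s
Q = A × v_mean = 19.7 × 0.9154 = 18.03 m³/s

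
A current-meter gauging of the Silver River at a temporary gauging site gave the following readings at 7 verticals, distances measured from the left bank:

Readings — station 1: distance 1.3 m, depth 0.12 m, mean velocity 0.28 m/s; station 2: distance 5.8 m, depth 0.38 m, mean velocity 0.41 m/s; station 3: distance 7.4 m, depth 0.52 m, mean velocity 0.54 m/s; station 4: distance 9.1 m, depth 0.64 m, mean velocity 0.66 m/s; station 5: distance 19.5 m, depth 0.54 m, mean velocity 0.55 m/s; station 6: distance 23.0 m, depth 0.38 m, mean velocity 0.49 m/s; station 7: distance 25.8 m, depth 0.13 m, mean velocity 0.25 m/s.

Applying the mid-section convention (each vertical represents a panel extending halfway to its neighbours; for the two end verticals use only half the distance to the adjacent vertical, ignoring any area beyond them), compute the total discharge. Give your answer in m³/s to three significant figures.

6.27 m³/s

w_1 = (5.8 − 1.3)/2 = 2.25 m; q_1 = 0.28 × 0.12 × 2.25 = 0.07560 m³/s
w_2 = (7.4 − 1.3)/2 = 3.05 m; q_2 = 0.41 × 0.38 × 3.05 = 0.4752 m³/s
w_3 = (9.1 − 5.8)/2 = 1.65 m; q_3 = 0.54 × 0.52 × 1.65 = 0.4633 m³/s
w_4 = (19.5 − 7.4)/2 = 6.05 m; q_4 = 0.66 × 0.64 × 6.05 = 2.556 m³/s
w_5 = (23.0 − 9.1)/2 = 6.95 m; q_5 = 0.55 × 0.54 × 6.95 = 2.064 m³/s
w_6 = (25.8 − 19.5)/2 = 3.15 m; q_6 = 0.49 × 0.38 × 3.15 = 0.5865 m³/s
w_7 = (25.8 − 23.0)/2 = 1.4 m; q_7 = 0.25 × 0.13 × 1.4 = 0.04550 m³/s
Q = Σ qᵢ = 6.266 m³/s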